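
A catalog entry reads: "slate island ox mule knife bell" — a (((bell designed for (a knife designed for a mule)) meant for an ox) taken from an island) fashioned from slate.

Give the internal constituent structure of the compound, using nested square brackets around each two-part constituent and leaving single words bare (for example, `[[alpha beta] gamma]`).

[slate [island [ox [[mule knife] bell]]]]

Overall it is a kind of bell (specifically "island ox mule knife bell"); the modifier is "slate".
Within "island ox mule knife bell", the head is "bell" (specifically "ox mule knife bell") and the modifier is "island".
Within "ox mule knife bell", the head is "bell" (specifically "mule knife bell") and the modifier is "ox".
Within "mule knife bell", the head is "bell" and the modifier is "mule knife".
Within "mule knife", the head is "knife" and the modifier is "mule".
Assembled: [slate [island [ox [[mule knife] bell]]]].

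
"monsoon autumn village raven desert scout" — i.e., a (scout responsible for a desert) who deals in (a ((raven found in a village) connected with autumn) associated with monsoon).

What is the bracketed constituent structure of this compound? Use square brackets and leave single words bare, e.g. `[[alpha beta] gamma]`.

[[monsoon [autumn [village raven]]] [desert scout]]

At the top level: head "scout" (specifically "desert scout"); modifier "monsoon autumn village raven".
Inside "monsoon autumn village raven": head "raven" (specifically "autumn village raven"), modifier "monsoon".
Inside "autumn village raven": head "raven" (specifically "village raven"), modifier "autumn".
Inside "village raven": head "raven", modifier "village".
Inside "desert scout": head "scout", modifier "desert".
Assembled: [[monsoon [autumn [village raven]]] [desert scout]].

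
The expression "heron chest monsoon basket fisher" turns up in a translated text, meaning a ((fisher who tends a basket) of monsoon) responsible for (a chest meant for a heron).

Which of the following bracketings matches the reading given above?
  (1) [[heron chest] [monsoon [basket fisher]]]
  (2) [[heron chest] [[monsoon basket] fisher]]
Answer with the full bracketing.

[[heron chest] [monsoon [basket fisher]]]

The paraphrase's head is the "fisher" part ("monsoon basket fisher"); its modifier is "heron chest".
That top-level split, carried through the inner groups, gives [[heron chest] [monsoon [basket fisher]]].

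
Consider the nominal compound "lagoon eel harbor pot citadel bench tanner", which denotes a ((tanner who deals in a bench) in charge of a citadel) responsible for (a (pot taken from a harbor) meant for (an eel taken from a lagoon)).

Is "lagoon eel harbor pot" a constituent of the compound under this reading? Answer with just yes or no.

The paraphrase groups the words so that "lagoon eel harbor pot" is one unit: it corresponds to a single parenthesized sub-phrase.
The full structure is [[[lagoon eel] [harbor pot]] [citadel [bench tanner]]], in which [lagoon eel harbor pot] is a constituent.

yes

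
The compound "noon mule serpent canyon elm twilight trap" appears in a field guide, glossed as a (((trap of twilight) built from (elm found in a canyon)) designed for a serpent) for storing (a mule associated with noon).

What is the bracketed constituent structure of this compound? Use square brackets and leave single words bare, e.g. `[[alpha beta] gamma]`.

The outermost head in the paraphrase is "trap" (specifically "serpent canyon elm twilight trap"), modified by "noon mule".
Inside "noon mule": head "mule", modifier "noon".
Inside "serpent canyon elm twilight trap": head "trap" (specifically "canyon elm twilight trap"), modifier "serpent".
Inside "canyon elm twilight trap": head "trap" (specifically "twilight trap"), modifier "canyon elm".
Inside "canyon elm": head "elm", modifier "canyon".
Inside "twilight trap": head "trap", modifier "twilight".
Putting it together: [[noon mule] [serpent [[canyon elm] [twilight trap]]]].

[[noon mule] [serpent [[canyon elm] [twilight trap]]]]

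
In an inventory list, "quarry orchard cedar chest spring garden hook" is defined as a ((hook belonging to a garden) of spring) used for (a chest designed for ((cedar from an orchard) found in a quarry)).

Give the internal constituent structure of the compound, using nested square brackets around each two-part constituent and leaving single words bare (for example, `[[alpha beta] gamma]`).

Whole compound: head "hook" (specifically "spring garden hook"), modifier "quarry orchard cedar chest".
Within "quarry orchard cedar chest", the head is "chest" and the modifier is "quarry orchard cedar".
Within "quarry orchard cedar", the head is "cedar" (specifically "orchard cedar") and the modifier is "quarry".
Within "orchard cedar", the head is "cedar" and the modifier is "orchard".
Within "spring garden hook", the head is "hook" (specifically "garden hook") and the modifier is "spring".
Within "garden hook", the head is "hook" and the modifier is "garden".
Assembled: [[[quarry [orchard cedar]] chest] [spring [garden hook]]].

[[[quarry [orchard cedar]] chest] [spring [garden hook]]]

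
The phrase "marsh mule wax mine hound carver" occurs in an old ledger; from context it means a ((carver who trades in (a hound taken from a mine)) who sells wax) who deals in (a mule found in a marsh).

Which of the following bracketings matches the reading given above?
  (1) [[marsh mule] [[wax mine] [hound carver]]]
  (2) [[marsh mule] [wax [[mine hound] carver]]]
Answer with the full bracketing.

The paraphrase's head is the "carver" part ("wax mine hound carver"); its modifier is "marsh mule".
That top-level split, carried through the inner groups, gives [[marsh mule] [wax [[mine hound] carver]]].

[[marsh mule] [wax [[mine hound] carver]]]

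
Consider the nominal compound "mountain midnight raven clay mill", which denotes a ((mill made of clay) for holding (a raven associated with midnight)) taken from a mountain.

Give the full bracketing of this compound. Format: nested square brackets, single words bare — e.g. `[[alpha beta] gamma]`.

[mountain [[midnight raven] [clay mill]]]

Overall it is a kind of mill (specifically "midnight raven clay mill"); the modifier is "mountain".
"midnight raven clay mill" → head "mill" (specifically "clay mill"), modifier "midnight raven".
"midnight raven" → head "raven", modifier "midnight".
"clay mill" → head "mill", modifier "clay".
Assembled: [mountain [[midnight raven] [clay mill]]].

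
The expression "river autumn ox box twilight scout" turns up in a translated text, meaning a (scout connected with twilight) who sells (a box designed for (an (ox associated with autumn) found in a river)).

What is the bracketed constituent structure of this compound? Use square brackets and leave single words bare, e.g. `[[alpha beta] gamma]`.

Overall it is a kind of scout (specifically "twilight scout"); the modifier is "river autumn ox box".
Inside "river autumn ox box": head "box", modifier "river autumn ox".
Inside "river autumn ox": head "ox" (specifically "autumn ox"), modifier "river".
Inside "autumn ox": head "ox", modifier "autumn".
Inside "twilight scout": head "scout", modifier "twilight".
So the structure is [[[river [autumn ox]] box] [twilight scout]].

[[[river [autumn ox]] box] [twilight scout]]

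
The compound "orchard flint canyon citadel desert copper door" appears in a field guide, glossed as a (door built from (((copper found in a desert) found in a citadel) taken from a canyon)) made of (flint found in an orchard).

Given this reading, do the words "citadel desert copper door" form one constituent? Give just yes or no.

The top-level split is [orchard flint] [canyon citadel desert copper door]; the full structure is [[orchard flint] [[canyon [citadel [desert copper]]] door]].
"citadel desert copper door" straddles a constituent boundary, so it is not a single unit.

no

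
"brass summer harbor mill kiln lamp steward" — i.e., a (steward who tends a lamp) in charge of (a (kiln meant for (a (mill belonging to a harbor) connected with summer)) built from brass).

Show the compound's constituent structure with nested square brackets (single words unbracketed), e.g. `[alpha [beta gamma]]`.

[[brass [[summer [harbor mill]] kiln]] [lamp steward]]

At the top level: head "steward" (specifically "lamp steward"); modifier "brass summer harbor mill kiln".
Within "brass summer harbor mill kiln", the head is "kiln" (specifically "summer harbor mill kiln") and the modifier is "brass".
Within "summer harbor mill kiln", the head is "kiln" and the modifier is "summer harbor mill".
Within "summer harbor mill", the head is "mill" (specifically "harbor mill") and the modifier is "summer".
Within "harbor mill", the head is "mill" and the modifier is "harbor".
Within "lamp steward", the head is "steward" and the modifier is "lamp".
Putting it together: [[brass [[summer [harbor mill]] kiln]] [lamp steward]].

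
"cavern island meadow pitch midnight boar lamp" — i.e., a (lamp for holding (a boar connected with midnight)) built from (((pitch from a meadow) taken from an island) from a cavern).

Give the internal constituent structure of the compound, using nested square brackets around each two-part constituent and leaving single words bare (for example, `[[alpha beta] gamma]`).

[[cavern [island [meadow pitch]]] [[midnight boar] lamp]]

Overall it is a kind of lamp (specifically "midnight boar lamp"); the modifier is "cavern island meadow pitch".
Within "cavern island meadow pitch", the head is "pitch" (specifically "island meadow pitch") and the modifier is "cavern".
Within "island meadow pitch", the head is "pitch" (specifically "meadow pitch") and the modifier is "island".
Within "meadow pitch", the head is "pitch" and the modifier is "meadow".
Within "midnight boar lamp", the head is "lamp" and the modifier is "midnight boar".
Within "midnight boar", the head is "boar" and the modifier is "midnight".
Putting it together: [[cavern [island [meadow pitch]]] [[midnight boar] lamp]].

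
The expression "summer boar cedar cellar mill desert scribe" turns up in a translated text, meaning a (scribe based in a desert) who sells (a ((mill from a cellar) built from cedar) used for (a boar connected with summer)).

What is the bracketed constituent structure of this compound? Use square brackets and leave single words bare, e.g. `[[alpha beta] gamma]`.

Whole compound: head "scribe" (specifically "desert scribe"), modifier "summer boar cedar cellar mill".
Within "summer boar cedar cellar mill", the head is "mill" (specifically "cedar cellar mill") and the modifier is "summer boar".
Within "summer boar", the head is "boar" and the modifier is "summer".
Within "cedar cellar mill", the head is "mill" (specifically "cellar mill") and the modifier is "cedar".
Within "cellar mill", the head is "mill" and the modifier is "cellar".
Within "desert scribe", the head is "scribe" and the modifier is "desert".
Putting it together: [[[summer boar] [cedar [cellar mill]]] [desert scribe]].

[[[summer boar] [cedar [cellar mill]]] [desert scribe]]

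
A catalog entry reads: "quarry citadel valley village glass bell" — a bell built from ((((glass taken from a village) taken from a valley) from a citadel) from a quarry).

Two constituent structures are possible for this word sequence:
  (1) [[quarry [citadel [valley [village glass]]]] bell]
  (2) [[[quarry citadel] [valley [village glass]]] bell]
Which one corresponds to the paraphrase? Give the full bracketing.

The paraphrase's head is the "bell" part ("bell"); its modifier is "quarry citadel valley village glass".
That top-level split, carried through the inner groups, gives [[quarry [citadel [valley [village glass]]]] bell].

[[quarry [citadel [valley [village glass]]]] bell]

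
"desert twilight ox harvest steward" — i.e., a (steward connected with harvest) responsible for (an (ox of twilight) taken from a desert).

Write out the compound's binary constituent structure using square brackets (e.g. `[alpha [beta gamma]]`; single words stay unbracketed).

Overall it is a kind of steward (specifically "harvest steward"); the modifier is "desert twilight ox".
Within "desert twilight ox", the head is "ox" (specifically "twilight ox") and the modifier is "desert".
Within "twilight ox", the head is "ox" and the modifier is "twilight".
Within "harvest steward", the head is "steward" and the modifier is "harvest".
Putting it together: [[desert [twilight ox]] [harvest steward]].

[[desert [twilight ox]] [harvest steward]]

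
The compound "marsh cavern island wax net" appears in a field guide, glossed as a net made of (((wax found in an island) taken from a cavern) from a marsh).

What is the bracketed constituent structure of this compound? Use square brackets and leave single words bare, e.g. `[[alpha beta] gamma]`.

At the top level: head "net"; modifier "marsh cavern island wax".
Inside "marsh cavern island wax": head "wax" (specifically "cavern island wax"), modifier "marsh".
Inside "cavern island wax": head "wax" (specifically "island wax"), modifier "cavern".
Inside "island wax": head "wax", modifier "island".
Putting it together: [[marsh [cavern [island wax]]] net].

[[marsh [cavern [island wax]]] net]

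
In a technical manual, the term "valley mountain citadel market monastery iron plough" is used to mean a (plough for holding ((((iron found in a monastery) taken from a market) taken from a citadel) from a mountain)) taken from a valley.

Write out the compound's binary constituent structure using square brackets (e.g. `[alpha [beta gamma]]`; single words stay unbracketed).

[valley [[mountain [citadel [market [monastery iron]]]] plough]]

Whole compound: head "plough" (specifically "mountain citadel market monastery iron plough"), modifier "valley".
Inside "mountain citadel market monastery iron plough": head "plough", modifier "mountain citadel market monastery iron".
Inside "mountain citadel market monastery iron": head "iron" (specifically "citadel market monastery iron"), modifier "mountain".
Inside "citadel market monastery iron": head "iron" (specifically "market monastery iron"), modifier "citadel".
Inside "market monastery iron": head "iron" (specifically "monastery iron"), modifier "market".
Inside "monastery iron": head "iron", modifier "monastery".
So the structure is [valley [[mountain [citadel [market [monastery iron]]]] plough]].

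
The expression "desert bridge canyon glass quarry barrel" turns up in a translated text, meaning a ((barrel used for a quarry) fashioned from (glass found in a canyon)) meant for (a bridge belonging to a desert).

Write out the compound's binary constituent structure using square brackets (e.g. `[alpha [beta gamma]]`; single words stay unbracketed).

Whole compound: head "barrel" (specifically "canyon glass quarry barrel"), modifier "desert bridge".
Inside "desert bridge": head "bridge", modifier "desert".
Inside "canyon glass quarry barrel": head "barrel" (specifically "quarry barrel"), modifier "canyon glass".
Inside "canyon glass": head "glass", modifier "canyon".
Inside "quarry barrel": head "barrel", modifier "quarry".
Assembled: [[desert bridge] [[canyon glass] [quarry barrel]]].

[[desert bridge] [[canyon glass] [quarry barrel]]]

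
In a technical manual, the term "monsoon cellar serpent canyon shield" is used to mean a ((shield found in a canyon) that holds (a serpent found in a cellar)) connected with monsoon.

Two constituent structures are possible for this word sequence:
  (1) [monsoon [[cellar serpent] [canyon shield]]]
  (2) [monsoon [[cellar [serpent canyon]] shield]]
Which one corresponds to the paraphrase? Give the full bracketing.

The paraphrase's head is the "shield" part ("cellar serpent canyon shield"); its modifier is "monsoon".
That top-level split, carried through the inner groups, gives [monsoon [[cellar serpent] [canyon shield]]].

[monsoon [[cellar serpent] [canyon shield]]]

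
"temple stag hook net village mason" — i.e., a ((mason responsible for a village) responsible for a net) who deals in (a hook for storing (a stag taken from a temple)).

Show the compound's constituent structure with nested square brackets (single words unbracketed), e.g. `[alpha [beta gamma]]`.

Overall it is a kind of mason (specifically "net village mason"); the modifier is "temple stag hook".
Inside "temple stag hook": head "hook", modifier "temple stag".
Inside "temple stag": head "stag", modifier "temple".
Inside "net village mason": head "mason" (specifically "village mason"), modifier "net".
Inside "village mason": head "mason", modifier "village".
Assembled: [[[temple stag] hook] [net [village mason]]].

[[[temple stag] hook] [net [village mason]]]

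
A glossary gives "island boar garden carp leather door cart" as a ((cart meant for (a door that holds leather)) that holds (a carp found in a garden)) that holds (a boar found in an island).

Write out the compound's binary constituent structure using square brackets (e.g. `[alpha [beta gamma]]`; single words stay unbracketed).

[[island boar] [[garden carp] [[leather door] cart]]]

Whole compound: head "cart" (specifically "garden carp leather door cart"), modifier "island boar".
"island boar" → head "boar", modifier "island".
"garden carp leather door cart" → head "cart" (specifically "leather door cart"), modifier "garden carp".
"garden carp" → head "carp", modifier "garden".
"leather door cart" → head "cart", modifier "leather door".
"leather door" → head "door", modifier "leather".
So the structure is [[island boar] [[garden carp] [[leather door] cart]]].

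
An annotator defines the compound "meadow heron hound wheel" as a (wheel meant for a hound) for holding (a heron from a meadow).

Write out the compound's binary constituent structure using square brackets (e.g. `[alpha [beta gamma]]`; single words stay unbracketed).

[[meadow heron] [hound wheel]]

At the top level: head "wheel" (specifically "hound wheel"); modifier "meadow heron".
"meadow heron" → head "heron", modifier "meadow".
"hound wheel" → head "wheel", modifier "hound".
So the structure is [[meadow heron] [hound wheel]].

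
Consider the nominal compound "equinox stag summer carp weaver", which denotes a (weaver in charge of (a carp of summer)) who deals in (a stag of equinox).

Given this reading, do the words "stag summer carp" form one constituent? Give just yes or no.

no

The top-level split is [equinox stag] [summer carp weaver]; the full structure is [[equinox stag] [[summer carp] weaver]].
"stag summer carp" straddles a constituent boundary, so it is not a single unit.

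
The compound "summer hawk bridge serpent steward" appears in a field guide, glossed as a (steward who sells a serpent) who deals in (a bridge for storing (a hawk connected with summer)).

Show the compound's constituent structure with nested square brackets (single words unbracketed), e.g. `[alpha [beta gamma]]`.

[[[summer hawk] bridge] [serpent steward]]

At the top level: head "steward" (specifically "serpent steward"); modifier "summer hawk bridge".
"summer hawk bridge" → head "bridge", modifier "summer hawk".
"summer hawk" → head "hawk", modifier "summer".
"serpent steward" → head "steward", modifier "serpent".
So the structure is [[[summer hawk] bridge] [serpent steward]].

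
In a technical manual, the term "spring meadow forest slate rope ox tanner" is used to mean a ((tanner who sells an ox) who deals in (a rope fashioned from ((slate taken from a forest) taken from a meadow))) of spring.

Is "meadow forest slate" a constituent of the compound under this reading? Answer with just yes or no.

The paraphrase groups the words so that "meadow forest slate" is one unit: it corresponds to a single parenthesized sub-phrase.
The full structure is [spring [[[meadow [forest slate]] rope] [ox tanner]]], in which [meadow forest slate] is a constituent.

yes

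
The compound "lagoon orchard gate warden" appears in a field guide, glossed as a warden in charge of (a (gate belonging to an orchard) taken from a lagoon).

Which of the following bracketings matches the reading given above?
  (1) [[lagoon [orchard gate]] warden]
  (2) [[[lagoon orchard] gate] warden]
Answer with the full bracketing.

[[lagoon [orchard gate]] warden]

The paraphrase's head is the "warden" part ("warden"); its modifier is "lagoon orchard gate".
That top-level split, carried through the inner groups, gives [[lagoon [orchard gate]] warden].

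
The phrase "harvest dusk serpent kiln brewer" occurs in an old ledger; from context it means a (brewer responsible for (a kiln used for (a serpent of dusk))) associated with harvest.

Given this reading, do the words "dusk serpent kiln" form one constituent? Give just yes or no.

The paraphrase groups the words so that "dusk serpent kiln" is one unit: it corresponds to a single parenthesized sub-phrase.
The full structure is [harvest [[[dusk serpent] kiln] brewer]], in which [dusk serpent kiln] is a constituent.

yes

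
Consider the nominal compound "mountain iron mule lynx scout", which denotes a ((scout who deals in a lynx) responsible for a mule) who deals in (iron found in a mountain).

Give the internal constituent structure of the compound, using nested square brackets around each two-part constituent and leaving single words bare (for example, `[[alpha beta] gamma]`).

Whole compound: head "scout" (specifically "mule lynx scout"), modifier "mountain iron".
Within "mountain iron", the head is "iron" and the modifier is "mountain".
Within "mule lynx scout", the head is "scout" (specifically "lynx scout") and the modifier is "mule".
Within "lynx scout", the head is "scout" and the modifier is "lynx".
Putting it together: [[mountain iron] [mule [lynx scout]]].

[[mountain iron] [mule [lynx scout]]]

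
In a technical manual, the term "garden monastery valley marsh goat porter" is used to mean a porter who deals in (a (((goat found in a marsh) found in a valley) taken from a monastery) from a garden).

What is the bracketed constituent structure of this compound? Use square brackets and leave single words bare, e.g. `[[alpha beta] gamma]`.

Overall it is a kind of porter; the modifier is "garden monastery valley marsh goat".
"garden monastery valley marsh goat" → head "goat" (specifically "monastery valley marsh goat"), modifier "garden".
"monastery valley marsh goat" → head "goat" (specifically "valley marsh goat"), modifier "monastery".
"valley marsh goat" → head "goat" (specifically "marsh goat"), modifier "valley".
"marsh goat" → head "goat", modifier "marsh".
So the structure is [[garden [monastery [valley [marsh goat]]]] porter].

[[garden [monastery [valley [marsh goat]]]] porter]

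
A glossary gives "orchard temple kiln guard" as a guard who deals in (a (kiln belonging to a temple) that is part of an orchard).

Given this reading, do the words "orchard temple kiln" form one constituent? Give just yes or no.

The paraphrase groups the words so that "orchard temple kiln" is one unit: it corresponds to a single parenthesized sub-phrase.
The full structure is [[orchard [temple kiln]] guard], in which [orchard temple kiln] is a constituent.

yes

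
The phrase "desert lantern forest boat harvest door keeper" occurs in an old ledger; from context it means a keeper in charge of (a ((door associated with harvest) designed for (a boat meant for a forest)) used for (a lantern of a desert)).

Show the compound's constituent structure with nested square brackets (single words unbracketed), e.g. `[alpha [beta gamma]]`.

[[[desert lantern] [[forest boat] [harvest door]]] keeper]

Overall it is a kind of keeper; the modifier is "desert lantern forest boat harvest door".
Within "desert lantern forest boat harvest door", the head is "door" (specifically "forest boat harvest door") and the modifier is "desert lantern".
Within "desert lantern", the head is "lantern" and the modifier is "desert".
Within "forest boat harvest door", the head is "door" (specifically "harvest door") and the modifier is "forest boat".
Within "forest boat", the head is "boat" and the modifier is "forest".
Within "harvest door", the head is "door" and the modifier is "harvest".
So the structure is [[[desert lantern] [[forest boat] [harvest door]]] keeper].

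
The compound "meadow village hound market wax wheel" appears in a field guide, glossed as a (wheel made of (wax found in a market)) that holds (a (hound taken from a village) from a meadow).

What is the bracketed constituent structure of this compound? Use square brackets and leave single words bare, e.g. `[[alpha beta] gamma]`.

[[meadow [village hound]] [[market wax] wheel]]

Whole compound: head "wheel" (specifically "market wax wheel"), modifier "meadow village hound".
Inside "meadow village hound": head "hound" (specifically "village hound"), modifier "meadow".
Inside "village hound": head "hound", modifier "village".
Inside "market wax wheel": head "wheel", modifier "market wax".
Inside "market wax": head "wax", modifier "market".
Putting it together: [[meadow [village hound]] [[market wax] wheel]].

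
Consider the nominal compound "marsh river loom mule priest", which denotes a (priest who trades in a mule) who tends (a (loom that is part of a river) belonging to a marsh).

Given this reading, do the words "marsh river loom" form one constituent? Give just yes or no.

yes

The paraphrase groups the words so that "marsh river loom" is one unit: it corresponds to a single parenthesized sub-phrase.
The full structure is [[marsh [river loom]] [mule priest]], in which [marsh river loom] is a constituent.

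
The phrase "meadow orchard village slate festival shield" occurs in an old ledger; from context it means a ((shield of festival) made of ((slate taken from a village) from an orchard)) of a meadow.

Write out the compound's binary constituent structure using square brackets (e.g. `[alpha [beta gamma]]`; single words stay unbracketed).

At the top level: head "shield" (specifically "orchard village slate festival shield"); modifier "meadow".
Inside "orchard village slate festival shield": head "shield" (specifically "festival shield"), modifier "orchard village slate".
Inside "orchard village slate": head "slate" (specifically "village slate"), modifier "orchard".
Inside "village slate": head "slate", modifier "village".
Inside "festival shield": head "shield", modifier "festival".
Putting it together: [meadow [[orchard [village slate]] [festival shield]]].

[meadow [[orchard [village slate]] [festival shield]]]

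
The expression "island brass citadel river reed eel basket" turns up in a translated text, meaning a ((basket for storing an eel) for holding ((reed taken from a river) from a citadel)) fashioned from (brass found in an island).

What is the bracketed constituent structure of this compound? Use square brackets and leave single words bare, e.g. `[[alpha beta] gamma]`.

Whole compound: head "basket" (specifically "citadel river reed eel basket"), modifier "island brass".
Inside "island brass": head "brass", modifier "island".
Inside "citadel river reed eel basket": head "basket" (specifically "eel basket"), modifier "citadel river reed".
Inside "citadel river reed": head "reed" (specifically "river reed"), modifier "citadel".
Inside "river reed": head "reed", modifier "river".
Inside "eel basket": head "basket", modifier "eel".
Assembled: [[island brass] [[citadel [river reed]] [eel basket]]].

[[island brass] [[citadel [river reed]] [eel basket]]]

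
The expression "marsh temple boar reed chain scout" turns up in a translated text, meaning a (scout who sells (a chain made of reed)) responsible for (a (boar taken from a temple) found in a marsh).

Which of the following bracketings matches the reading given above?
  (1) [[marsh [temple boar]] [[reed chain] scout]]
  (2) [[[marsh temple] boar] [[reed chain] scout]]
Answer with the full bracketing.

The paraphrase's head is the "scout" part ("reed chain scout"); its modifier is "marsh temple boar".
That top-level split, carried through the inner groups, gives [[marsh [temple boar]] [[reed chain] scout]].

[[marsh [temple boar]] [[reed chain] scout]]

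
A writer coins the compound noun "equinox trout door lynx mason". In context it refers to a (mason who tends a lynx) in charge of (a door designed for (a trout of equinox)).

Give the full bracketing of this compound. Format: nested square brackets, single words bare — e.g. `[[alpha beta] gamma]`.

At the top level: head "mason" (specifically "lynx mason"); modifier "equinox trout door".
"equinox trout door" → head "door", modifier "equinox trout".
"equinox trout" → head "trout", modifier "equinox".
"lynx mason" → head "mason", modifier "lynx".
Assembled: [[[equinox trout] door] [lynx mason]].

[[[equinox trout] door] [lynx mason]]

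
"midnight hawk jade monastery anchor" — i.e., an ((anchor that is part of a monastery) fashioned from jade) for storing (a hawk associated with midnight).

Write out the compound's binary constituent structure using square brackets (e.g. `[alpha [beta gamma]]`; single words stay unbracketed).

Whole compound: head "anchor" (specifically "jade monastery anchor"), modifier "midnight hawk".
Within "midnight hawk", the head is "hawk" and the modifier is "midnight".
Within "jade monastery anchor", the head is "anchor" (specifically "monastery anchor") and the modifier is "jade".
Within "monastery anchor", the head is "anchor" and the modifier is "monastery".
Assembled: [[midnight hawk] [jade [monastery anchor]]].

[[midnight hawk] [jade [monastery anchor]]]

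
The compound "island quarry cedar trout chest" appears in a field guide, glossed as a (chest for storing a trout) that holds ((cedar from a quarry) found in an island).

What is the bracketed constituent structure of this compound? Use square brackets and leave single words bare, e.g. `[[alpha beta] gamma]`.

[[island [quarry cedar]] [trout chest]]

Whole compound: head "chest" (specifically "trout chest"), modifier "island quarry cedar".
Inside "island quarry cedar": head "cedar" (specifically "quarry cedar"), modifier "island".
Inside "quarry cedar": head "cedar", modifier "quarry".
Inside "trout chest": head "chest", modifier "trout".
So the structure is [[island [quarry cedar]] [trout chest]].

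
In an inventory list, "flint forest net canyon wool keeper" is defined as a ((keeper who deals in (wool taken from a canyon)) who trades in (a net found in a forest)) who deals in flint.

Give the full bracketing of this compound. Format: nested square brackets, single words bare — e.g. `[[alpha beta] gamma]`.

[flint [[forest net] [[canyon wool] keeper]]]

Overall it is a kind of keeper (specifically "forest net canyon wool keeper"); the modifier is "flint".
Within "forest net canyon wool keeper", the head is "keeper" (specifically "canyon wool keeper") and the modifier is "forest net".
Within "forest net", the head is "net" and the modifier is "forest".
Within "canyon wool keeper", the head is "keeper" and the modifier is "canyon wool".
Within "canyon wool", the head is "wool" and the modifier is "canyon".
Assembled: [flint [[forest net] [[canyon wool] keeper]]].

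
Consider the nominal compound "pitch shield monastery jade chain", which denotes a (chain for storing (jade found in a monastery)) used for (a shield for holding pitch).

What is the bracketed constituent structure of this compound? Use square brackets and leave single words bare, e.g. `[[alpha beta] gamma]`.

The outermost head in the paraphrase is "chain" (specifically "monastery jade chain"), modified by "pitch shield".
Inside "pitch shield": head "shield", modifier "pitch".
Inside "monastery jade chain": head "chain", modifier "monastery jade".
Inside "monastery jade": head "jade", modifier "monastery".
Assembled: [[pitch shield] [[monastery jade] chain]].

[[pitch shield] [[monastery jade] chain]]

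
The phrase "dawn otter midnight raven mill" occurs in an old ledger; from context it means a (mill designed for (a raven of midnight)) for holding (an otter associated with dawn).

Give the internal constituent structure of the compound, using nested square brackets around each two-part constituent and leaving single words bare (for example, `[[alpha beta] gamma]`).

At the top level: head "mill" (specifically "midnight raven mill"); modifier "dawn otter".
"dawn otter" → head "otter", modifier "dawn".
"midnight raven mill" → head "mill", modifier "midnight raven".
"midnight raven" → head "raven", modifier "midnight".
Assembled: [[dawn otter] [[midnight raven] mill]].

[[dawn otter] [[midnight raven] mill]]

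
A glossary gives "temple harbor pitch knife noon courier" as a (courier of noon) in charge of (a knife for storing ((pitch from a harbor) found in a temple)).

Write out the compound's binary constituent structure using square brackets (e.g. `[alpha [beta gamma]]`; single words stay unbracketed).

[[[temple [harbor pitch]] knife] [noon courier]]

Whole compound: head "courier" (specifically "noon courier"), modifier "temple harbor pitch knife".
Inside "temple harbor pitch knife": head "knife", modifier "temple harbor pitch".
Inside "temple harbor pitch": head "pitch" (specifically "harbor pitch"), modifier "temple".
Inside "harbor pitch": head "pitch", modifier "harbor".
Inside "noon courier": head "courier", modifier "noon".
Assembled: [[[temple [harbor pitch]] knife] [noon courier]].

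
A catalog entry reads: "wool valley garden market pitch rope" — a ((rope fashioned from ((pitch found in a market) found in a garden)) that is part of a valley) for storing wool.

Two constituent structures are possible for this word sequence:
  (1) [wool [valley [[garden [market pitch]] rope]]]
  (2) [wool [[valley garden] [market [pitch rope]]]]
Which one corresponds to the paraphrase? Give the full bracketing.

[wool [valley [[garden [market pitch]] rope]]]

The paraphrase's head is the "rope" part ("valley garden market pitch rope"); its modifier is "wool".
That top-level split, carried through the inner groups, gives [wool [valley [[garden [market pitch]] rope]]].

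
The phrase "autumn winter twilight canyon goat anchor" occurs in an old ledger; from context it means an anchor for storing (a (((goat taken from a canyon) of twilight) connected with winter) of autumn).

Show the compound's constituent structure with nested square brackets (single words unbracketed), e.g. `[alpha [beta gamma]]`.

[[autumn [winter [twilight [canyon goat]]]] anchor]

At the top level: head "anchor"; modifier "autumn winter twilight canyon goat".
Within "autumn winter twilight canyon goat", the head is "goat" (specifically "winter twilight canyon goat") and the modifier is "autumn".
Within "winter twilight canyon goat", the head is "goat" (specifically "twilight canyon goat") and the modifier is "winter".
Within "twilight canyon goat", the head is "goat" (specifically "canyon goat") and the modifier is "twilight".
Within "canyon goat", the head is "goat" and the modifier is "canyon".
So the structure is [[autumn [winter [twilight [canyon goat]]]] anchor].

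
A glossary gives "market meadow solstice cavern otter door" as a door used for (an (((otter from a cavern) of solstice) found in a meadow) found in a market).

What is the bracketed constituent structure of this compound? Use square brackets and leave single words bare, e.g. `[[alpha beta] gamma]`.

Overall it is a kind of door; the modifier is "market meadow solstice cavern otter".
"market meadow solstice cavern otter" → head "otter" (specifically "meadow solstice cavern otter"), modifier "market".
"meadow solstice cavern otter" → head "otter" (specifically "solstice cavern otter"), modifier "meadow".
"solstice cavern otter" → head "otter" (specifically "cavern otter"), modifier "solstice".
"cavern otter" → head "otter", modifier "cavern".
So the structure is [[market [meadow [solstice [cavern otter]]]] door].

[[market [meadow [solstice [cavern otter]]]] door]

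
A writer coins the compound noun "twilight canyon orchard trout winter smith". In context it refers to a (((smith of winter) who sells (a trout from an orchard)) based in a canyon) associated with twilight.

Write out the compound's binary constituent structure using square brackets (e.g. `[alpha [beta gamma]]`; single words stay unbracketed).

The outermost head in the paraphrase is "smith" (specifically "canyon orchard trout winter smith"), modified by "twilight".
Inside "canyon orchard trout winter smith": head "smith" (specifically "orchard trout winter smith"), modifier "canyon".
Inside "orchard trout winter smith": head "smith" (specifically "winter smith"), modifier "orchard trout".
Inside "orchard trout": head "trout", modifier "orchard".
Inside "winter smith": head "smith", modifier "winter".
Putting it together: [twilight [canyon [[orchard trout] [winter smith]]]].

[twilight [canyon [[orchard trout] [winter smith]]]]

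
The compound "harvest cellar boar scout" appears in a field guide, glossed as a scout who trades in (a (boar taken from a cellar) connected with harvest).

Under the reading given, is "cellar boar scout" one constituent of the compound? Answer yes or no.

The top-level split is [harvest cellar boar] [scout]; the full structure is [[harvest [cellar boar]] scout].
"cellar boar scout" straddles a constituent boundary, so it is not a single unit.

no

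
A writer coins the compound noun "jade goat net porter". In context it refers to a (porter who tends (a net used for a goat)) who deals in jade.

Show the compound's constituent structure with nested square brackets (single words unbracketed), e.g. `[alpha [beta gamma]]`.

At the top level: head "porter" (specifically "goat net porter"); modifier "jade".
"goat net porter" → head "porter", modifier "goat net".
"goat net" → head "net", modifier "goat".
Assembled: [jade [[goat net] porter]].

[jade [[goat net] porter]]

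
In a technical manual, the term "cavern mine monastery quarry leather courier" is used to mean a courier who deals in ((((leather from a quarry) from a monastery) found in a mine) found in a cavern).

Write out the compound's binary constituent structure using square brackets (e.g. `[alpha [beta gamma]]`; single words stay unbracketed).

Overall it is a kind of courier; the modifier is "cavern mine monastery quarry leather".
Inside "cavern mine monastery quarry leather": head "leather" (specifically "mine monastery quarry leather"), modifier "cavern".
Inside "mine monastery quarry leather": head "leather" (specifically "monastery quarry leather"), modifier "mine".
Inside "monastery quarry leather": head "leather" (specifically "quarry leather"), modifier "monastery".
Inside "quarry leather": head "leather", modifier "quarry".
So the structure is [[cavern [mine [monastery [quarry leather]]]] courier].

[[cavern [mine [monastery [quarry leather]]]] courier]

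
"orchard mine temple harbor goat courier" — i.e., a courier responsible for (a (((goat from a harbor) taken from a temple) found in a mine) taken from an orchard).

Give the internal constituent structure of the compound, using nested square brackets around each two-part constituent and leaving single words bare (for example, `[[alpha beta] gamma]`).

[[orchard [mine [temple [harbor goat]]]] courier]

Whole compound: head "courier", modifier "orchard mine temple harbor goat".
Within "orchard mine temple harbor goat", the head is "goat" (specifically "mine temple harbor goat") and the modifier is "orchard".
Within "mine temple harbor goat", the head is "goat" (specifically "temple harbor goat") and the modifier is "mine".
Within "temple harbor goat", the head is "goat" (specifically "harbor goat") and the modifier is "temple".
Within "harbor goat", the head is "goat" and the modifier is "harbor".
So the structure is [[orchard [mine [temple [harbor goat]]]] courier].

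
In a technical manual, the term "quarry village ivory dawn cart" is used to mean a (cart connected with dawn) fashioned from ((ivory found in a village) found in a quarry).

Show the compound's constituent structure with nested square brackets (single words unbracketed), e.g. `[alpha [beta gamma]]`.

Overall it is a kind of cart (specifically "dawn cart"); the modifier is "quarry village ivory".
Inside "quarry village ivory": head "ivory" (specifically "village ivory"), modifier "quarry".
Inside "village ivory": head "ivory", modifier "village".
Inside "dawn cart": head "cart", modifier "dawn".
So the structure is [[quarry [village ivory]] [dawn cart]].

[[quarry [village ivory]] [dawn cart]]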